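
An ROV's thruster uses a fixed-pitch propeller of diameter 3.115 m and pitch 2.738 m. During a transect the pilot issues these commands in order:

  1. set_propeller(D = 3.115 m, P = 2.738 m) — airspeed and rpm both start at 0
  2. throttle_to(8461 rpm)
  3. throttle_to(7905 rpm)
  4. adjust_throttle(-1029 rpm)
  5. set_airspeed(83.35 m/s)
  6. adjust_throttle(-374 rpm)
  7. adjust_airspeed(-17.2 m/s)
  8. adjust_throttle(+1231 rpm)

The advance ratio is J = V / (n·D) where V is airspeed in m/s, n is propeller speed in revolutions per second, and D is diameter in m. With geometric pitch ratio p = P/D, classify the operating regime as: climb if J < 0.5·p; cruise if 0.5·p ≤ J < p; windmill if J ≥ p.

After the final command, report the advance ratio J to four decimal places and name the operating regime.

set_propeller: D = 3.115 m, P = 2.738 m (p = P/D = 0.878973); state ← (V=0, rpm=0)
throttle_to(8461): rpm ← 8461
throttle_to(7905): rpm ← 7905
adjust_throttle(-1029): rpm ← 7905 -1029 = 6876
set_airspeed(83.35): V ← 83.35 m/s
adjust_throttle(-374): rpm ← 6876 -374 = 6502
adjust_airspeed(-17.2): V ← 83.35 -17.2 = 66.15 m/s
adjust_throttle(+1231): rpm ← 6502 +1231 = 7733
final state: V = 66.15 m/s, rpm = 7733 → n = rpm/60 = 128.883333 rev/s
J = V / (n·D) = 66.15 / (128.883333 × 3.115) = 0.164769
regime bands: climb J<0.4395 | cruise [0.4395, 0.8790) | windmill J≥0.8790
J = 0.1648 → climb

J = 0.1648, regime = climb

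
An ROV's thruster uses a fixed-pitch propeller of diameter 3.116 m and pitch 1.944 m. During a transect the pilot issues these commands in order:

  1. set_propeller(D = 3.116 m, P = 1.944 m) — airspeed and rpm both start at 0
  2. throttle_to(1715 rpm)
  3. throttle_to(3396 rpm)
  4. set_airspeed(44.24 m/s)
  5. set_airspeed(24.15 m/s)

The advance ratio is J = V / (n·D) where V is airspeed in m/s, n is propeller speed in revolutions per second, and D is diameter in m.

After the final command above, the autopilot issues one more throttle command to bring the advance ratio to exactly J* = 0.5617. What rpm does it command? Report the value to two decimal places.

set_propeller: D = 3.116 m, P = 1.944 m (p = P/D = 0.623877); state ← (V=0, rpm=0)
throttle_to(1715): rpm ← 1715
throttle_to(3396): rpm ← 3396
set_airspeed(44.24): V ← 44.24 m/s
set_airspeed(24.15): V ← 24.15 m/s
final state: V = 24.15 m/s, rpm = 3396 → n = rpm/60 = 56.600000 rev/s
target J* = 0.5617; solve J* = V/(n·D) for n: n = V/(J*·D) = 24.15/(0.5617 × 3.116) = 13.797972 rev/s
rpm = 60·n = 827.878326

rpm = 827.88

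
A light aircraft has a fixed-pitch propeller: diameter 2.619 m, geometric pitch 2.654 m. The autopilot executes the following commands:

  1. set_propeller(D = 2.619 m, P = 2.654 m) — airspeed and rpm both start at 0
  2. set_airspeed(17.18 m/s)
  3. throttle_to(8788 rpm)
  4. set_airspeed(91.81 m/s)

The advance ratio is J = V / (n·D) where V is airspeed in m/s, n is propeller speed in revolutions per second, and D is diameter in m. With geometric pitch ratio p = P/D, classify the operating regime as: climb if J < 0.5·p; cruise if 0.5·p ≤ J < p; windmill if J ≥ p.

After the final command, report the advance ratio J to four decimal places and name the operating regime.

set_propeller: D = 2.619 m, P = 2.654 m (p = P/D = 1.013364); state ← (V=0, rpm=0)
set_airspeed(17.18): V ← 17.18 m/s
throttle_to(8788): rpm ← 8788
set_airspeed(91.81): V ← 91.81 m/s
final state: V = 91.81 m/s, rpm = 8788 → n = rpm/60 = 146.466667 rev/s
J = V / (n·D) = 91.81 / (146.466667 × 2.619) = 0.239340
regime bands: climb J<0.5067 | cruise [0.5067, 1.0134) | windmill J≥1.0134
J = 0.2393 → climb

J = 0.2393, regime = climb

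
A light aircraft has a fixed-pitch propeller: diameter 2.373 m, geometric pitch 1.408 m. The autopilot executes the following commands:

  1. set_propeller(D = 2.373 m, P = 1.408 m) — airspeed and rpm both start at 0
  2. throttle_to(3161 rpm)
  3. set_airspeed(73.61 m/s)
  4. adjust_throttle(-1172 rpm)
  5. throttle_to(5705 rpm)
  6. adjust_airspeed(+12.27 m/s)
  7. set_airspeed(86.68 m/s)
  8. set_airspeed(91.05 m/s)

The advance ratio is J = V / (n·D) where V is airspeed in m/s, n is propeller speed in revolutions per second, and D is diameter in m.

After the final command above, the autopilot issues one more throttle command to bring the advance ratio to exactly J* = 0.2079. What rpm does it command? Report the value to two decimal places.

rpm = 11073.35

set_propeller: D = 2.373 m, P = 1.408 m (p = P/D = 0.593342); state ← (V=0, rpm=0)
throttle_to(3161): rpm ← 3161
set_airspeed(73.61): V ← 73.61 m/s
adjust_throttle(-1172): rpm ← 3161 -1172 = 1989
throttle_to(5705): rpm ← 5705
adjust_airspeed(+12.27): V ← 73.61 +12.27 = 85.88 m/s
set_airspeed(86.68): V ← 86.68 m/s
set_airspeed(91.05): V ← 91.05 m/s
final state: V = 91.05 m/s, rpm = 5705 → n = rpm/60 = 95.083333 rev/s
target J* = 0.2079; solve J* = V/(n·D) for n: n = V/(J*·D) = 91.05/(0.2079 × 2.373) = 184.555810 rev/s
rpm = 60·n = 11073.348621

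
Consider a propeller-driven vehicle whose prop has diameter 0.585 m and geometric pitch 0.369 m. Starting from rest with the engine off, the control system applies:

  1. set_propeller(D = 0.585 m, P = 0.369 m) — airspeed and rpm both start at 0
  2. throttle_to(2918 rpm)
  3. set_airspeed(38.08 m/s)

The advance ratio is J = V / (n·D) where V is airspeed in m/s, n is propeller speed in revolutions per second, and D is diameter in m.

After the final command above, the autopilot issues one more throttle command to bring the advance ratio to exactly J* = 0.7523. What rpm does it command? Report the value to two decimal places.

rpm = 5191.60

set_propeller: D = 0.585 m, P = 0.369 m (p = P/D = 0.630769); state ← (V=0, rpm=0)
throttle_to(2918): rpm ← 2918
set_airspeed(38.08): V ← 38.08 m/s
final state: V = 38.08 m/s, rpm = 2918 → n = rpm/60 = 48.633333 rev/s
target J* = 0.7523; solve J* = V/(n·D) for n: n = V/(J*·D) = 38.08/(0.7523 × 0.585) = 86.526674 rev/s
rpm = 60·n = 5191.600459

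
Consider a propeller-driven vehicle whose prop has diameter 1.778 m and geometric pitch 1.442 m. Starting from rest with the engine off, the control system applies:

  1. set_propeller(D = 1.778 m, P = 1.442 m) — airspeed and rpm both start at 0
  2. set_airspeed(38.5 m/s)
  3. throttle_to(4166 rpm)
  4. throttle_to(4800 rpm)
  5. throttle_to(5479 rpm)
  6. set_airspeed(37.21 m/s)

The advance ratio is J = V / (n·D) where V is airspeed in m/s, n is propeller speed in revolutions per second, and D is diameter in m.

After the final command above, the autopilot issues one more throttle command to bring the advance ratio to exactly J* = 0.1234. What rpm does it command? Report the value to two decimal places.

rpm = 10175.69

set_propeller: D = 1.778 m, P = 1.442 m (p = P/D = 0.811024); state ← (V=0, rpm=0)
set_airspeed(38.5): V ← 38.5 m/s
throttle_to(4166): rpm ← 4166
throttle_to(4800): rpm ← 4800
throttle_to(5479): rpm ← 5479
set_airspeed(37.21): V ← 37.21 m/s
final state: V = 37.21 m/s, rpm = 5479 → n = rpm/60 = 91.316667 rev/s
target J* = 0.1234; solve J* = V/(n·D) for n: n = V/(J*·D) = 37.21/(0.1234 × 1.778) = 169.594887 rev/s
rpm = 60·n = 10175.693192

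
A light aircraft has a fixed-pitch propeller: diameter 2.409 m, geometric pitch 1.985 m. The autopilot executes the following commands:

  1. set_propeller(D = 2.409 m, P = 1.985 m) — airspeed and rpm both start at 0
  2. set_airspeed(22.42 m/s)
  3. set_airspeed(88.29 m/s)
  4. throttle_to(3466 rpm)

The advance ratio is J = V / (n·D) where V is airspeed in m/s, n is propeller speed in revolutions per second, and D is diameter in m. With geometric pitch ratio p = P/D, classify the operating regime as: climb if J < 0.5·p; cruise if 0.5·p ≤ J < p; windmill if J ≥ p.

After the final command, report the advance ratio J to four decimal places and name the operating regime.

set_propeller: D = 2.409 m, P = 1.985 m (p = P/D = 0.823993); state ← (V=0, rpm=0)
set_airspeed(22.42): V ← 22.42 m/s
set_airspeed(88.29): V ← 88.29 m/s
throttle_to(3466): rpm ← 3466
final state: V = 88.29 m/s, rpm = 3466 → n = rpm/60 = 57.766667 rev/s
J = V / (n·D) = 88.29 / (57.766667 × 2.409) = 0.634450
regime bands: climb J<0.4120 | cruise [0.4120, 0.8240) | windmill J≥0.8240
J = 0.6345 → cruise

J = 0.6345, regime = cruise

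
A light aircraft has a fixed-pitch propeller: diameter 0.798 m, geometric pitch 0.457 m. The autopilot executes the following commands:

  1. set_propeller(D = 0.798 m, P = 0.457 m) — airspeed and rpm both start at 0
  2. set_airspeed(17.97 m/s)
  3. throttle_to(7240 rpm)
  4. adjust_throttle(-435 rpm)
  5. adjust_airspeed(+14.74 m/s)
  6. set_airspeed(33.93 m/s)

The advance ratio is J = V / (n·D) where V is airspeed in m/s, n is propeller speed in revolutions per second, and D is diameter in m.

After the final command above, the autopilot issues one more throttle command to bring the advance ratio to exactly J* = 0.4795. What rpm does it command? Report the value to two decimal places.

set_propeller: D = 0.798 m, P = 0.457 m (p = P/D = 0.572682); state ← (V=0, rpm=0)
set_airspeed(17.97): V ← 17.97 m/s
throttle_to(7240): rpm ← 7240
adjust_throttle(-435): rpm ← 7240 -435 = 6805
adjust_airspeed(+14.74): V ← 17.97 +14.74 = 32.71 m/s
set_airspeed(33.93): V ← 33.93 m/s
final state: V = 33.93 m/s, rpm = 6805 → n = rpm/60 = 113.416667 rev/s
target J* = 0.4795; solve J* = V/(n·D) for n: n = V/(J*·D) = 33.93/(0.4795 × 0.798) = 88.673195 rev/s
rpm = 60·n = 5320.391699

rpm = 5320.39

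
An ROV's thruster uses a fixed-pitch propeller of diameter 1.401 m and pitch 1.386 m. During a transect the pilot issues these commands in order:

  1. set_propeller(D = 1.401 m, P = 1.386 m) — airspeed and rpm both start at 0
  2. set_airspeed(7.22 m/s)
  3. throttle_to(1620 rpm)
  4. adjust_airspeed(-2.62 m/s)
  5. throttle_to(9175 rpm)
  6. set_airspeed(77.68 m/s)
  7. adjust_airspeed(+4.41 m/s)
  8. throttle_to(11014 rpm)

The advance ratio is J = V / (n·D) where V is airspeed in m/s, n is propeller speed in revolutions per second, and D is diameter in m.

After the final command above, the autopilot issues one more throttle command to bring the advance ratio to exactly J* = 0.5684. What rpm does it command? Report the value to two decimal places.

set_propeller: D = 1.401 m, P = 1.386 m (p = P/D = 0.989293); state ← (V=0, rpm=0)
set_airspeed(7.22): V ← 7.22 m/s
throttle_to(1620): rpm ← 1620
adjust_airspeed(-2.62): V ← 7.22 -2.62 = 4.6 m/s
throttle_to(9175): rpm ← 9175
set_airspeed(77.68): V ← 77.68 m/s
adjust_airspeed(+4.41): V ← 77.68 +4.41 = 82.09 m/s
throttle_to(11014): rpm ← 11014
final state: V = 82.09 m/s, rpm = 11014 → n = rpm/60 = 183.566667 rev/s
target J* = 0.5684; solve J* = V/(n·D) for n: n = V/(J*·D) = 82.09/(0.5684 × 1.401) = 103.085611 rev/s
rpm = 60·n = 6185.136685

rpm = 6185.14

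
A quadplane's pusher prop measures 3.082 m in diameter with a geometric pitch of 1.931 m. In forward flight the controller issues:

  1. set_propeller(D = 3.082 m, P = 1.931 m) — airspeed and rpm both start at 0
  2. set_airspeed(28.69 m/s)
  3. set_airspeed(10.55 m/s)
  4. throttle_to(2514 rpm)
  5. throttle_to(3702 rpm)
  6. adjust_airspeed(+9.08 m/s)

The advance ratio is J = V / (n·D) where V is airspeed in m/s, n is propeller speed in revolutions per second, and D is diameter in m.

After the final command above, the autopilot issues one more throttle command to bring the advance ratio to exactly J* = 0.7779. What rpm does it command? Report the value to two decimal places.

rpm = 491.26

set_propeller: D = 3.082 m, P = 1.931 m (p = P/D = 0.626541); state ← (V=0, rpm=0)
set_airspeed(28.69): V ← 28.69 m/s
set_airspeed(10.55): V ← 10.55 m/s
throttle_to(2514): rpm ← 2514
throttle_to(3702): rpm ← 3702
adjust_airspeed(+9.08): V ← 10.55 +9.08 = 19.63 m/s
final state: V = 19.63 m/s, rpm = 3702 → n = rpm/60 = 61.700000 rev/s
target J* = 0.7779; solve J* = V/(n·D) for n: n = V/(J*·D) = 19.63/(0.7779 × 3.082) = 8.187737 rev/s
rpm = 60·n = 491.264231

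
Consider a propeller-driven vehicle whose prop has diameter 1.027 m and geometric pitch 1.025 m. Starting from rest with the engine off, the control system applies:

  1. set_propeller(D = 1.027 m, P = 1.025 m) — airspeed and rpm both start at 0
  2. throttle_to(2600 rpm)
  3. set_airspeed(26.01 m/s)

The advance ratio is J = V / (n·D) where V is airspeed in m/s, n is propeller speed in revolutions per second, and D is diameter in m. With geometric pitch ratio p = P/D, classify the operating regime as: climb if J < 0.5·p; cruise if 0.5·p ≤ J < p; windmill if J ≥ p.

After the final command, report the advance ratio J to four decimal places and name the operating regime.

set_propeller: D = 1.027 m, P = 1.025 m (p = P/D = 0.998053); state ← (V=0, rpm=0)
throttle_to(2600): rpm ← 2600
set_airspeed(26.01): V ← 26.01 m/s
final state: V = 26.01 m/s, rpm = 2600 → n = rpm/60 = 43.333333 rev/s
J = V / (n·D) = 26.01 / (43.333333 × 1.027) = 0.584451
regime bands: climb J<0.4990 | cruise [0.4990, 0.9981) | windmill J≥0.9981
J = 0.5845 → cruise

J = 0.5845, regime = cruise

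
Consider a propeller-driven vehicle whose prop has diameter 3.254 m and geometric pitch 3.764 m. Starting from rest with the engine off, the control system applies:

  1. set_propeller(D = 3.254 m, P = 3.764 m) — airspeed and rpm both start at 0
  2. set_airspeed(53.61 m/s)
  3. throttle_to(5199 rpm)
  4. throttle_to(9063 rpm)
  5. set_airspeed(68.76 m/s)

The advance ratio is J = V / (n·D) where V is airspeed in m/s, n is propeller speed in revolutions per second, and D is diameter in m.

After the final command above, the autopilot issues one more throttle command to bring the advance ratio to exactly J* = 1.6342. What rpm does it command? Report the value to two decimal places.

rpm = 775.83

set_propeller: D = 3.254 m, P = 3.764 m (p = P/D = 1.156730); state ← (V=0, rpm=0)
set_airspeed(53.61): V ← 53.61 m/s
throttle_to(5199): rpm ← 5199
throttle_to(9063): rpm ← 9063
set_airspeed(68.76): V ← 68.76 m/s
final state: V = 68.76 m/s, rpm = 9063 → n = rpm/60 = 151.050000 rev/s
target J* = 1.6342; solve J* = V/(n·D) for n: n = V/(J*·D) = 68.76/(1.6342 × 3.254) = 12.930434 rev/s
rpm = 60·n = 775.826060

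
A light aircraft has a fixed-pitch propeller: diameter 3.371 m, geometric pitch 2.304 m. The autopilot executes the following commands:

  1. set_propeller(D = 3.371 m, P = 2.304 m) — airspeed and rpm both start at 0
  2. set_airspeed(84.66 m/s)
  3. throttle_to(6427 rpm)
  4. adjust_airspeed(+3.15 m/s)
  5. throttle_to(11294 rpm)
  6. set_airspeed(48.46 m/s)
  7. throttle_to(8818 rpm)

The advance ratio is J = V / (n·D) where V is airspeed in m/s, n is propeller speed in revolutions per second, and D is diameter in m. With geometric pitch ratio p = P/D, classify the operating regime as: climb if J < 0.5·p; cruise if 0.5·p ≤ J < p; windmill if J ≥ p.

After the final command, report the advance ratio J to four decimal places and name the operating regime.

set_propeller: D = 3.371 m, P = 2.304 m (p = P/D = 0.683477); state ← (V=0, rpm=0)
set_airspeed(84.66): V ← 84.66 m/s
throttle_to(6427): rpm ← 6427
adjust_airspeed(+3.15): V ← 84.66 +3.15 = 87.81 m/s
throttle_to(11294): rpm ← 11294
set_airspeed(48.46): V ← 48.46 m/s
throttle_to(8818): rpm ← 8818
final state: V = 48.46 m/s, rpm = 8818 → n = rpm/60 = 146.966667 rev/s
J = V / (n·D) = 48.46 / (146.966667 × 3.371) = 0.097815
regime bands: climb J<0.3417 | cruise [0.3417, 0.6835) | windmill J≥0.6835
J = 0.0978 → climb

J = 0.0978, regime = climb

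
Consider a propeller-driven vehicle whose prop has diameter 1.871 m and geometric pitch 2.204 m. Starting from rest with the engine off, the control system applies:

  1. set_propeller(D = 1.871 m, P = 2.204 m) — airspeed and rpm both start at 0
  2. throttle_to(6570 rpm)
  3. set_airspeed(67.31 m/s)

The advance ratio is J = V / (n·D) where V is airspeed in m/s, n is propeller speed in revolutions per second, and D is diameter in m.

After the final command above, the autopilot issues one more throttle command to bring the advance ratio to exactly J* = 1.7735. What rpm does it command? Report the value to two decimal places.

rpm = 1217.10

set_propeller: D = 1.871 m, P = 2.204 m (p = P/D = 1.177980); state ← (V=0, rpm=0)
throttle_to(6570): rpm ← 6570
set_airspeed(67.31): V ← 67.31 m/s
final state: V = 67.31 m/s, rpm = 6570 → n = rpm/60 = 109.500000 rev/s
target J* = 1.7735; solve J* = V/(n·D) for n: n = V/(J*·D) = 67.31/(1.7735 × 1.871) = 20.284981 rev/s
rpm = 60·n = 1217.098874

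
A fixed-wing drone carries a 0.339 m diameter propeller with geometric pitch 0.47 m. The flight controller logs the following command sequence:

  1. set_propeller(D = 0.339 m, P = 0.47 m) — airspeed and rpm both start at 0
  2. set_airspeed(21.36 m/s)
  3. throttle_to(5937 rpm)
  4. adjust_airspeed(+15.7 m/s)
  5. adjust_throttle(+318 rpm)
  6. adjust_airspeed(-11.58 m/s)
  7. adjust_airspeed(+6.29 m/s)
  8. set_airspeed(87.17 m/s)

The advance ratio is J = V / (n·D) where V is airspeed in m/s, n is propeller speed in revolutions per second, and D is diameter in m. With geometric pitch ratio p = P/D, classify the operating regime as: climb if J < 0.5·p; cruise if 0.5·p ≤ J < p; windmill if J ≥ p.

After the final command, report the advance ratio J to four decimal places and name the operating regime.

J = 2.4666, regime = windmill

set_propeller: D = 0.339 m, P = 0.47 m (p = P/D = 1.386431); state ← (V=0, rpm=0)
set_airspeed(21.36): V ← 21.36 m/s
throttle_to(5937): rpm ← 5937
adjust_airspeed(+15.7): V ← 21.36 +15.7 = 37.06 m/s
adjust_throttle(+318): rpm ← 5937 +318 = 6255
adjust_airspeed(-11.58): V ← 37.06 -11.58 = 25.48 m/s
adjust_airspeed(+6.29): V ← 25.48 +6.29 = 31.77 m/s
set_airspeed(87.17): V ← 87.17 m/s
final state: V = 87.17 m/s, rpm = 6255 → n = rpm/60 = 104.250000 rev/s
J = V / (n·D) = 87.17 / (104.250000 × 0.339) = 2.466558
regime bands: climb J<0.6932 | cruise [0.6932, 1.3864) | windmill J≥1.3864
J = 2.4666 → windmill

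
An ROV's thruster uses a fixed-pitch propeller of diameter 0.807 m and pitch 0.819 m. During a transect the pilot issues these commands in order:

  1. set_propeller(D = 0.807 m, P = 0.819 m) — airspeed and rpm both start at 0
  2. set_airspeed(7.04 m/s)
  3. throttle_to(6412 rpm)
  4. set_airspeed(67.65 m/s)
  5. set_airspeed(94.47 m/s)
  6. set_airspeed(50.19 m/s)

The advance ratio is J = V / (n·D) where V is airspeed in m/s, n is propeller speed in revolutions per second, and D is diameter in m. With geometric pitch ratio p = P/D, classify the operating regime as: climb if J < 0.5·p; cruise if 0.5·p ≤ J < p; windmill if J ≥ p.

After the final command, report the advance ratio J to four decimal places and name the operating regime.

set_propeller: D = 0.807 m, P = 0.819 m (p = P/D = 1.014870); state ← (V=0, rpm=0)
set_airspeed(7.04): V ← 7.04 m/s
throttle_to(6412): rpm ← 6412
set_airspeed(67.65): V ← 67.65 m/s
set_airspeed(94.47): V ← 94.47 m/s
set_airspeed(50.19): V ← 50.19 m/s
final state: V = 50.19 m/s, rpm = 6412 → n = rpm/60 = 106.866667 rev/s
J = V / (n·D) = 50.19 / (106.866667 × 0.807) = 0.581971
regime bands: climb J<0.5074 | cruise [0.5074, 1.0149) | windmill J≥1.0149
J = 0.5820 → cruise

J = 0.5820, regime = cruise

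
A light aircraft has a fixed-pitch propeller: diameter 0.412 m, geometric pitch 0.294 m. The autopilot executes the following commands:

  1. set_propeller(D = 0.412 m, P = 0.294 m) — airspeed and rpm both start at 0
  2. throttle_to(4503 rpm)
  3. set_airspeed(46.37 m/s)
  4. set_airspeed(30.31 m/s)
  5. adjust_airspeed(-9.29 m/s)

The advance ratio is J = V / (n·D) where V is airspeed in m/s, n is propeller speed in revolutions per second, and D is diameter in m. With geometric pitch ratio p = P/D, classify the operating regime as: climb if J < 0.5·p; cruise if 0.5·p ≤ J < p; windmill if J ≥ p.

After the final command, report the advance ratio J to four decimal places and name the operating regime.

J = 0.6798, regime = cruise

set_propeller: D = 0.412 m, P = 0.294 m (p = P/D = 0.713592); state ← (V=0, rpm=0)
throttle_to(4503): rpm ← 4503
set_airspeed(46.37): V ← 46.37 m/s
set_airspeed(30.31): V ← 30.31 m/s
adjust_airspeed(-9.29): V ← 30.31 -9.29 = 21.02 m/s
final state: V = 21.02 m/s, rpm = 4503 → n = rpm/60 = 75.050000 rev/s
J = V / (n·D) = 21.02 / (75.050000 × 0.412) = 0.679806
regime bands: climb J<0.3568 | cruise [0.3568, 0.7136) | windmill J≥0.7136
J = 0.6798 → cruise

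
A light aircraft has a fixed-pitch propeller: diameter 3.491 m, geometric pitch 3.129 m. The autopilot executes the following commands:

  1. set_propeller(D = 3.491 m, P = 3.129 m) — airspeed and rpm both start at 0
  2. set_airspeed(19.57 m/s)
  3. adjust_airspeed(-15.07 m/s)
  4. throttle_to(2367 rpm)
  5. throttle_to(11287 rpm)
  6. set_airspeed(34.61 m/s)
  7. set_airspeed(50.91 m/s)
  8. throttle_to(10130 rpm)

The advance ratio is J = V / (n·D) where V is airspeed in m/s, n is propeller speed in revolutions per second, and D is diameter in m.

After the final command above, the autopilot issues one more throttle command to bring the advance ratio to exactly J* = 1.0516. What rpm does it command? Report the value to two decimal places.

set_propeller: D = 3.491 m, P = 3.129 m (p = P/D = 0.896305); state ← (V=0, rpm=0)
set_airspeed(19.57): V ← 19.57 m/s
adjust_airspeed(-15.07): V ← 19.57 -15.07 = 4.5 m/s
throttle_to(2367): rpm ← 2367
throttle_to(11287): rpm ← 11287
set_airspeed(34.61): V ← 34.61 m/s
set_airspeed(50.91): V ← 50.91 m/s
throttle_to(10130): rpm ← 10130
final state: V = 50.91 m/s, rpm = 10130 → n = rpm/60 = 168.833333 rev/s
target J* = 1.0516; solve J* = V/(n·D) for n: n = V/(J*·D) = 50.91/(1.0516 × 3.491) = 13.867644 rev/s
rpm = 60·n = 832.058614

rpm = 832.06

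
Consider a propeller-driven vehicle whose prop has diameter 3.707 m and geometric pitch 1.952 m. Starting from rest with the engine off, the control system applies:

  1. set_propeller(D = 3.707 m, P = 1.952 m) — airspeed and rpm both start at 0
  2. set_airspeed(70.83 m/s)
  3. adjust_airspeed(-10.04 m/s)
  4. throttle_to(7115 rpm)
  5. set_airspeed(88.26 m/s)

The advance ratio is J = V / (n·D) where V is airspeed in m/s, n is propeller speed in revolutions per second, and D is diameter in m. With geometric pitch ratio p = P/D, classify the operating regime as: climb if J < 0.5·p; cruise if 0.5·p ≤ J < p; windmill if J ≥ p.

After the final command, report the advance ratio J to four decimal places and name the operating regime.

J = 0.2008, regime = climb

set_propeller: D = 3.707 m, P = 1.952 m (p = P/D = 0.526571); state ← (V=0, rpm=0)
set_airspeed(70.83): V ← 70.83 m/s
adjust_airspeed(-10.04): V ← 70.83 -10.04 = 60.79 m/s
throttle_to(7115): rpm ← 7115
set_airspeed(88.26): V ← 88.26 m/s
final state: V = 88.26 m/s, rpm = 7115 → n = rpm/60 = 118.583333 rev/s
J = V / (n·D) = 88.26 / (118.583333 × 3.707) = 0.200779
regime bands: climb J<0.2633 | cruise [0.2633, 0.5266) | windmill J≥0.5266
J = 0.2008 → climb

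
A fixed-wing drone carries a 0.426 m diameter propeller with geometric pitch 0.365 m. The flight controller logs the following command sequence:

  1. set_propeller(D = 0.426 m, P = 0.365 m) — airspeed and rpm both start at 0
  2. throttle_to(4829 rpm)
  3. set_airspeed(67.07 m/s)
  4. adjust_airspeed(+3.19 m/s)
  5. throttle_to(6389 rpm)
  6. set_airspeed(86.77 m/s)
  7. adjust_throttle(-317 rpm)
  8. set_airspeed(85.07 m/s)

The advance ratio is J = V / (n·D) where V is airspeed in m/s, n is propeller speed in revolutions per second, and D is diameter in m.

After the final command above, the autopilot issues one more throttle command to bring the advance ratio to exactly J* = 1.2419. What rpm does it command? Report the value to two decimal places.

set_propeller: D = 0.426 m, P = 0.365 m (p = P/D = 0.856808); state ← (V=0, rpm=0)
throttle_to(4829): rpm ← 4829
set_airspeed(67.07): V ← 67.07 m/s
adjust_airspeed(+3.19): V ← 67.07 +3.19 = 70.26 m/s
throttle_to(6389): rpm ← 6389
set_airspeed(86.77): V ← 86.77 m/s
adjust_throttle(-317): rpm ← 6389 -317 = 6072
set_airspeed(85.07): V ← 85.07 m/s
final state: V = 85.07 m/s, rpm = 6072 → n = rpm/60 = 101.200000 rev/s
target J* = 1.2419; solve J* = V/(n·D) for n: n = V/(J*·D) = 85.07/(1.2419 × 0.426) = 160.797839 rev/s
rpm = 60·n = 9647.870312

rpm = 9647.87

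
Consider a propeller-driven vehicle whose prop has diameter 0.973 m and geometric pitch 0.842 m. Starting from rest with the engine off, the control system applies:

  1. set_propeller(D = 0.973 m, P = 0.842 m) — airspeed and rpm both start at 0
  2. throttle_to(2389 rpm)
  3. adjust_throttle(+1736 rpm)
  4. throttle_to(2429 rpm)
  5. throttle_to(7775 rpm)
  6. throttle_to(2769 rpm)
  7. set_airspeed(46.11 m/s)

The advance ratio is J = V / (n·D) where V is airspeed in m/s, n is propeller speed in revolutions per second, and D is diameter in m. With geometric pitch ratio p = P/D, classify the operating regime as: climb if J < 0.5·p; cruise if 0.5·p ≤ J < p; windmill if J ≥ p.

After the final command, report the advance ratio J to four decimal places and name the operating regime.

set_propeller: D = 0.973 m, P = 0.842 m (p = P/D = 0.865365); state ← (V=0, rpm=0)
throttle_to(2389): rpm ← 2389
adjust_throttle(+1736): rpm ← 2389 +1736 = 4125
throttle_to(2429): rpm ← 2429
throttle_to(7775): rpm ← 7775
throttle_to(2769): rpm ← 2769
set_airspeed(46.11): V ← 46.11 m/s
final state: V = 46.11 m/s, rpm = 2769 → n = rpm/60 = 46.150000 rev/s
J = V / (n·D) = 46.11 / (46.150000 × 0.973) = 1.026858
regime bands: climb J<0.4327 | cruise [0.4327, 0.8654) | windmill J≥0.8654
J = 1.0269 → windmill

J = 1.0269, regime = windmill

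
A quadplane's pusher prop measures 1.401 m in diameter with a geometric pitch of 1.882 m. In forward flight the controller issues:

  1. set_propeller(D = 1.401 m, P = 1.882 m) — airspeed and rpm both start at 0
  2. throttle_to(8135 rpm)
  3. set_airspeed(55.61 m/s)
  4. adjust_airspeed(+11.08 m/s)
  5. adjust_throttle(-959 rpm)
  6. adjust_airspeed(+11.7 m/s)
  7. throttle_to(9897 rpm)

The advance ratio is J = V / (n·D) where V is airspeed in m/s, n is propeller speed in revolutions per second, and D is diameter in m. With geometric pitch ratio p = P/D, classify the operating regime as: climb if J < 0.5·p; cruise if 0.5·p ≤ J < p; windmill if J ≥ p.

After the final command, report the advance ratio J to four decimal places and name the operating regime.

J = 0.3392, regime = climb

set_propeller: D = 1.401 m, P = 1.882 m (p = P/D = 1.343326); state ← (V=0, rpm=0)
throttle_to(8135): rpm ← 8135
set_airspeed(55.61): V ← 55.61 m/s
adjust_airspeed(+11.08): V ← 55.61 +11.08 = 66.69 m/s
adjust_throttle(-959): rpm ← 8135 -959 = 7176
adjust_airspeed(+11.7): V ← 66.69 +11.7 = 78.39 m/s
throttle_to(9897): rpm ← 9897
final state: V = 78.39 m/s, rpm = 9897 → n = rpm/60 = 164.950000 rev/s
J = V / (n·D) = 78.39 / (164.950000 × 1.401) = 0.339211
regime bands: climb J<0.6717 | cruise [0.6717, 1.3433) | windmill J≥1.3433
J = 0.3392 → climb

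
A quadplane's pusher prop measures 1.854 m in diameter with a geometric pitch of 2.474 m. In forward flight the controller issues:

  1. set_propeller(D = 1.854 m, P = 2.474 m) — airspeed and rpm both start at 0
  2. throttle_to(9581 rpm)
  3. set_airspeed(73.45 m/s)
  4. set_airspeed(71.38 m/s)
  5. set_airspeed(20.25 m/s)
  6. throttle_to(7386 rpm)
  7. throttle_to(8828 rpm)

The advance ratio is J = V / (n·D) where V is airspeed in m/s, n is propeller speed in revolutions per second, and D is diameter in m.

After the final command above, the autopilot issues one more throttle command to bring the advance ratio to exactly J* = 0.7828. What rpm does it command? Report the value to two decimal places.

rpm = 837.17

set_propeller: D = 1.854 m, P = 2.474 m (p = P/D = 1.334412); state ← (V=0, rpm=0)
throttle_to(9581): rpm ← 9581
set_airspeed(73.45): V ← 73.45 m/s
set_airspeed(71.38): V ← 71.38 m/s
set_airspeed(20.25): V ← 20.25 m/s
throttle_to(7386): rpm ← 7386
throttle_to(8828): rpm ← 8828
final state: V = 20.25 m/s, rpm = 8828 → n = rpm/60 = 147.133333 rev/s
target J* = 0.7828; solve J* = V/(n·D) for n: n = V/(J*·D) = 20.25/(0.7828 × 1.854) = 13.952900 rev/s
rpm = 60·n = 837.173998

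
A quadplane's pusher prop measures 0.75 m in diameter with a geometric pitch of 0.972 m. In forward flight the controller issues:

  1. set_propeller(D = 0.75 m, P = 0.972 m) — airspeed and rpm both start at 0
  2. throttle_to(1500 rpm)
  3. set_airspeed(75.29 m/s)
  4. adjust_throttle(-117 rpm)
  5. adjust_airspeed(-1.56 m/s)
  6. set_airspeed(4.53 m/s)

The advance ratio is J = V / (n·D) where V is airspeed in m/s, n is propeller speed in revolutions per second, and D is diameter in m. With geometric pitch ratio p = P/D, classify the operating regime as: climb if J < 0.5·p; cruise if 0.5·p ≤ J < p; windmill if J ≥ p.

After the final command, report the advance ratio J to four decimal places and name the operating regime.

set_propeller: D = 0.75 m, P = 0.972 m (p = P/D = 1.296000); state ← (V=0, rpm=0)
throttle_to(1500): rpm ← 1500
set_airspeed(75.29): V ← 75.29 m/s
adjust_throttle(-117): rpm ← 1500 -117 = 1383
adjust_airspeed(-1.56): V ← 75.29 -1.56 = 73.73 m/s
set_airspeed(4.53): V ← 4.53 m/s
final state: V = 4.53 m/s, rpm = 1383 → n = rpm/60 = 23.050000 rev/s
J = V / (n·D) = 4.53 / (23.050000 × 0.75) = 0.262039
regime bands: climb J<0.6480 | cruise [0.6480, 1.2960) | windmill J≥1.2960
J = 0.2620 → climb

J = 0.2620, regime = climb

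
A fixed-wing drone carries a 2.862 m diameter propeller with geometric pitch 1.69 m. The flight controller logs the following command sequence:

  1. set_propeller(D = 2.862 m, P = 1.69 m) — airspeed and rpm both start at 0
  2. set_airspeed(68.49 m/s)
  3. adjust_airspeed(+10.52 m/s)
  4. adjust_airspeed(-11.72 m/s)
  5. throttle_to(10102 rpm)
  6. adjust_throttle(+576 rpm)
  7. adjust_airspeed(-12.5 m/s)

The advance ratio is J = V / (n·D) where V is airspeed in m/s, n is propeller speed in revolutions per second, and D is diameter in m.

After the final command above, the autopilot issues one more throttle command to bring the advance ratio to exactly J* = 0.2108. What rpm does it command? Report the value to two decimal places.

rpm = 5448.94

set_propeller: D = 2.862 m, P = 1.69 m (p = P/D = 0.590496); state ← (V=0, rpm=0)
set_airspeed(68.49): V ← 68.49 m/s
adjust_airspeed(+10.52): V ← 68.49 +10.52 = 79.01 m/s
adjust_airspeed(-11.72): V ← 79.01 -11.72 = 67.29 m/s
throttle_to(10102): rpm ← 10102
adjust_throttle(+576): rpm ← 10102 +576 = 10678
adjust_airspeed(-12.5): V ← 67.29 -12.5 = 54.79 m/s
final state: V = 54.79 m/s, rpm = 10678 → n = rpm/60 = 177.966667 rev/s
target J* = 0.2108; solve J* = V/(n·D) for n: n = V/(J*·D) = 54.79/(0.2108 × 2.862) = 90.815727 rev/s
rpm = 60·n = 5448.943627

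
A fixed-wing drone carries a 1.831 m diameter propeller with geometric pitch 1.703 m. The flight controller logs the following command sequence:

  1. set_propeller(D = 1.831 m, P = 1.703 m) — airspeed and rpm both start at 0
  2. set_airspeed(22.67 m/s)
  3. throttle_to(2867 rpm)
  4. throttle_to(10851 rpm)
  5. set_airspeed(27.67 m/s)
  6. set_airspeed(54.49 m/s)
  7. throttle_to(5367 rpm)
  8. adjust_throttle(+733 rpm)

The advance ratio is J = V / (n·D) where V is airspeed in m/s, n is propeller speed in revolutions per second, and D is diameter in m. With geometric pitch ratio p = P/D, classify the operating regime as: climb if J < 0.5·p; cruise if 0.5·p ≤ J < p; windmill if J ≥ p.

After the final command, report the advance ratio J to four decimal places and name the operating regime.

set_propeller: D = 1.831 m, P = 1.703 m (p = P/D = 0.930093); state ← (V=0, rpm=0)
set_airspeed(22.67): V ← 22.67 m/s
throttle_to(2867): rpm ← 2867
throttle_to(10851): rpm ← 10851
set_airspeed(27.67): V ← 27.67 m/s
set_airspeed(54.49): V ← 54.49 m/s
throttle_to(5367): rpm ← 5367
adjust_throttle(+733): rpm ← 5367 +733 = 6100
final state: V = 54.49 m/s, rpm = 6100 → n = rpm/60 = 101.666667 rev/s
J = V / (n·D) = 54.49 / (101.666667 × 1.831) = 0.292718
regime bands: climb J<0.4650 | cruise [0.4650, 0.9301) | windmill J≥0.9301
J = 0.2927 → climb

J = 0.2927, regime = climb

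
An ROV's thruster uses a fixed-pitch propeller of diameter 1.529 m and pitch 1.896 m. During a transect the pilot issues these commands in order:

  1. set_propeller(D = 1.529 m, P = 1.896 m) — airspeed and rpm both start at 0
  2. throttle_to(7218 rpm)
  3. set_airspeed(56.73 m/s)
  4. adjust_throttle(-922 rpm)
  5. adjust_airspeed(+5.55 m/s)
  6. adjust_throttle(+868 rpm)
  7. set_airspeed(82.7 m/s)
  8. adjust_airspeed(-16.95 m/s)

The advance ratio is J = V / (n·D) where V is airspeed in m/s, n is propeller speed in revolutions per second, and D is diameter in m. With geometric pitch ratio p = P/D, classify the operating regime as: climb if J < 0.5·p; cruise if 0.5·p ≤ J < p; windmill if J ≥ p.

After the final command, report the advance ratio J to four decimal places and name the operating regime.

J = 0.3602, regime = climb

set_propeller: D = 1.529 m, P = 1.896 m (p = P/D = 1.240026); state ← (V=0, rpm=0)
throttle_to(7218): rpm ← 7218
set_airspeed(56.73): V ← 56.73 m/s
adjust_throttle(-922): rpm ← 7218 -922 = 6296
adjust_airspeed(+5.55): V ← 56.73 +5.55 = 62.28 m/s
adjust_throttle(+868): rpm ← 6296 +868 = 7164
set_airspeed(82.7): V ← 82.7 m/s
adjust_airspeed(-16.95): V ← 82.7 -16.95 = 65.75 m/s
final state: V = 65.75 m/s, rpm = 7164 → n = rpm/60 = 119.400000 rev/s
J = V / (n·D) = 65.75 / (119.400000 × 1.529) = 0.360150
regime bands: climb J<0.6200 | cruise [0.6200, 1.2400) | windmill J≥1.2400
J = 0.3602 → climb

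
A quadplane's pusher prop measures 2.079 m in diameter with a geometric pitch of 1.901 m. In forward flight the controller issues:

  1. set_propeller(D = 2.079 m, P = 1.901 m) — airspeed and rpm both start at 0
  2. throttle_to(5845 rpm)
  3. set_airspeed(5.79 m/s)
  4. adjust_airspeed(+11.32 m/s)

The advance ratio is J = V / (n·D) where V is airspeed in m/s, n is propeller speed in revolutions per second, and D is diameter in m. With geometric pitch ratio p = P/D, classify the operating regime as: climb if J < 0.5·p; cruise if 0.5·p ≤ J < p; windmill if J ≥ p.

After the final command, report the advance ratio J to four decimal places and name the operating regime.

set_propeller: D = 2.079 m, P = 1.901 m (p = P/D = 0.914382); state ← (V=0, rpm=0)
throttle_to(5845): rpm ← 5845
set_airspeed(5.79): V ← 5.79 m/s
adjust_airspeed(+11.32): V ← 5.79 +11.32 = 17.11 m/s
final state: V = 17.11 m/s, rpm = 5845 → n = rpm/60 = 97.416667 rev/s
J = V / (n·D) = 17.11 / (97.416667 × 2.079) = 0.084482
regime bands: climb J<0.4572 | cruise [0.4572, 0.9144) | windmill J≥0.9144
J = 0.0845 → climb

J = 0.0845, regime = climb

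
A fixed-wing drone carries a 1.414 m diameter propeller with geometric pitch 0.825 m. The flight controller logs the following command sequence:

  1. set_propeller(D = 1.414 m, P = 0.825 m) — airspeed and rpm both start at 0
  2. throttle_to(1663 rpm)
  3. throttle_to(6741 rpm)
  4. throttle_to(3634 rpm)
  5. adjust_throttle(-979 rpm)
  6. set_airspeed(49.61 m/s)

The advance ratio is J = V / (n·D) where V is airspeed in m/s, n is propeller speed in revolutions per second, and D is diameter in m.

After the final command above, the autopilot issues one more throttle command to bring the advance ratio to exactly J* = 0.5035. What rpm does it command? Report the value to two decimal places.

rpm = 4180.92

set_propeller: D = 1.414 m, P = 0.825 m (p = P/D = 0.583451); state ← (V=0, rpm=0)
throttle_to(1663): rpm ← 1663
throttle_to(6741): rpm ← 6741
throttle_to(3634): rpm ← 3634
adjust_throttle(-979): rpm ← 3634 -979 = 2655
set_airspeed(49.61): V ← 49.61 m/s
final state: V = 49.61 m/s, rpm = 2655 → n = rpm/60 = 44.250000 rev/s
target J* = 0.5035; solve J* = V/(n·D) for n: n = V/(J*·D) = 49.61/(0.5035 × 1.414) = 69.681958 rev/s
rpm = 60·n = 4180.917453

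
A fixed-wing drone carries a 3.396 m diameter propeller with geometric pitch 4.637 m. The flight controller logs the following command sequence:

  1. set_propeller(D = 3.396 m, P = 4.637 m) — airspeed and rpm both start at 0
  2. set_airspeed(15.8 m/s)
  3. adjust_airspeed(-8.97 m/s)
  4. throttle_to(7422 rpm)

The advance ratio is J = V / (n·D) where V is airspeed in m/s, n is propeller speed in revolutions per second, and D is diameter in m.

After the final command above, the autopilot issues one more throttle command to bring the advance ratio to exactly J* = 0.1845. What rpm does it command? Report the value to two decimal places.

rpm = 654.05

set_propeller: D = 3.396 m, P = 4.637 m (p = P/D = 1.365430); state ← (V=0, rpm=0)
set_airspeed(15.8): V ← 15.8 m/s
adjust_airspeed(-8.97): V ← 15.8 -8.97 = 6.83 m/s
throttle_to(7422): rpm ← 7422
final state: V = 6.83 m/s, rpm = 7422 → n = rpm/60 = 123.700000 rev/s
target J* = 0.1845; solve J* = V/(n·D) for n: n = V/(J*·D) = 6.83/(0.1845 × 3.396) = 10.900757 rev/s
rpm = 60·n = 654.045410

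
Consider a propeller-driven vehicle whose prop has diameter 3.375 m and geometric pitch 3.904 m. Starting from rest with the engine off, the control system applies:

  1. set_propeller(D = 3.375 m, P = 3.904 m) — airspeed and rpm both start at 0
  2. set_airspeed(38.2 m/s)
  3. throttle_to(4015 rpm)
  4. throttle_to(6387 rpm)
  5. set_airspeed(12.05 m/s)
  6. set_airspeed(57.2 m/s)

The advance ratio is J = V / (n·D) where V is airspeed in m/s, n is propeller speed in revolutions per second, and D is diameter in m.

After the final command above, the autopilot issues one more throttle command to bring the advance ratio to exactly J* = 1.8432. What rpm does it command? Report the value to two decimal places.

set_propeller: D = 3.375 m, P = 3.904 m (p = P/D = 1.156741); state ← (V=0, rpm=0)
set_airspeed(38.2): V ← 38.2 m/s
throttle_to(4015): rpm ← 4015
throttle_to(6387): rpm ← 6387
set_airspeed(12.05): V ← 12.05 m/s
set_airspeed(57.2): V ← 57.2 m/s
final state: V = 57.2 m/s, rpm = 6387 → n = rpm/60 = 106.450000 rev/s
target J* = 1.8432; solve J* = V/(n·D) for n: n = V/(J*·D) = 57.2/(1.8432 × 3.375) = 9.194959 rev/s
rpm = 60·n = 551.697531

rpm = 551.70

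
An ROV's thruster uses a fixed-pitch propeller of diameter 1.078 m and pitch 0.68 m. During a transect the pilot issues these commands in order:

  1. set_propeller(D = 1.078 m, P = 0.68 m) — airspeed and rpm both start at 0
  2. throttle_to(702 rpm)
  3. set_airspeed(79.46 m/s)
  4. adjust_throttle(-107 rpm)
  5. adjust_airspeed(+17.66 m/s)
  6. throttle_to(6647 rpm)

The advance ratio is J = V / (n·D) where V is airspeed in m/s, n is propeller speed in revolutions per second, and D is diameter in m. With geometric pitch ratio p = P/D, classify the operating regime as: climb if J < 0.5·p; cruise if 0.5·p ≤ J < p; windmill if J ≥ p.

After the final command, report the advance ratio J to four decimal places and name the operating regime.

J = 0.8132, regime = windmill

set_propeller: D = 1.078 m, P = 0.68 m (p = P/D = 0.630798); state ← (V=0, rpm=0)
throttle_to(702): rpm ← 702
set_airspeed(79.46): V ← 79.46 m/s
adjust_throttle(-107): rpm ← 702 -107 = 595
adjust_airspeed(+17.66): V ← 79.46 +17.66 = 97.12 m/s
throttle_to(6647): rpm ← 6647
final state: V = 97.12 m/s, rpm = 6647 → n = rpm/60 = 110.783333 rev/s
J = V / (n·D) = 97.12 / (110.783333 × 1.078) = 0.813234
regime bands: climb J<0.3154 | cruise [0.3154, 0.6308) | windmill J≥0.6308
J = 0.8132 → windmill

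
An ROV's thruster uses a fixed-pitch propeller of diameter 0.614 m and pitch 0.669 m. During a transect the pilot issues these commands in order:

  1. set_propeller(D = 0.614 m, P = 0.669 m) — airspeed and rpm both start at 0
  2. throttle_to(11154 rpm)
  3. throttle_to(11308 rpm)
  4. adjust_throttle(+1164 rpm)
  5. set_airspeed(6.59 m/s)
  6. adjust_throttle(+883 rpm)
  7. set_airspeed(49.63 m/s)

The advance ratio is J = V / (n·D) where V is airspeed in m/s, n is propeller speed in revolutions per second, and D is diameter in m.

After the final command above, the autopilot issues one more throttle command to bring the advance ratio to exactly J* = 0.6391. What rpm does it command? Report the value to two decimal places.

set_propeller: D = 0.614 m, P = 0.669 m (p = P/D = 1.089577); state ← (V=0, rpm=0)
throttle_to(11154): rpm ← 11154
throttle_to(11308): rpm ← 11308
adjust_throttle(+1164): rpm ← 11308 +1164 = 12472
set_airspeed(6.59): V ← 6.59 m/s
adjust_throttle(+883): rpm ← 12472 +883 = 13355
set_airspeed(49.63): V ← 49.63 m/s
final state: V = 49.63 m/s, rpm = 13355 → n = rpm/60 = 222.583333 rev/s
target J* = 0.6391; solve J* = V/(n·D) for n: n = V/(J*·D) = 49.63/(0.6391 × 0.614) = 126.475698 rev/s
rpm = 60·n = 7588.541908

rpm = 7588.54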